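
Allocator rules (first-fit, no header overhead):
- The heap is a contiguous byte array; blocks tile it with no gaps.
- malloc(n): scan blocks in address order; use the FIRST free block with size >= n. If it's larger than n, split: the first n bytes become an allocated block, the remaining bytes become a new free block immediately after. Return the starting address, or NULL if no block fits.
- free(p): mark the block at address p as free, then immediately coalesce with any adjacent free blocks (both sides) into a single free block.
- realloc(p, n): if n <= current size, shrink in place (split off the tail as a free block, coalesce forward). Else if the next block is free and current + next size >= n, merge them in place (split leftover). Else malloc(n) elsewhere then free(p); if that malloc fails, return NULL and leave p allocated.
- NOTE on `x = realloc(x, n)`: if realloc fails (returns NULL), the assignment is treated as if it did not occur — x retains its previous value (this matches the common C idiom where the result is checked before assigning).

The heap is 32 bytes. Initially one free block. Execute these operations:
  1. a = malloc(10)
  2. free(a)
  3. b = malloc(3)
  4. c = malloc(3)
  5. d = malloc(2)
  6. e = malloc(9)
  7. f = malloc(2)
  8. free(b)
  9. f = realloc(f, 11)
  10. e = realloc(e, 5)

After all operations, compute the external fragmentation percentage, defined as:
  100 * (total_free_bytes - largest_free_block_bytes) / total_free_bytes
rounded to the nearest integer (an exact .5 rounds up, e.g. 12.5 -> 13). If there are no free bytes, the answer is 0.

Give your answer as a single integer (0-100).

Op 1: a = malloc(10) -> a = 0; heap: [0-9 ALLOC][10-31 FREE]
Op 2: free(a) -> (freed a); heap: [0-31 FREE]
Op 3: b = malloc(3) -> b = 0; heap: [0-2 ALLOC][3-31 FREE]
Op 4: c = malloc(3) -> c = 3; heap: [0-2 ALLOC][3-5 ALLOC][6-31 FREE]
Op 5: d = malloc(2) -> d = 6; heap: [0-2 ALLOC][3-5 ALLOC][6-7 ALLOC][8-31 FREE]
Op 6: e = malloc(9) -> e = 8; heap: [0-2 ALLOC][3-5 ALLOC][6-7 ALLOC][8-16 ALLOC][17-31 FREE]
Op 7: f = malloc(2) -> f = 17; heap: [0-2 ALLOC][3-5 ALLOC][6-7 ALLOC][8-16 ALLOC][17-18 ALLOC][19-31 FREE]
Op 8: free(b) -> (freed b); heap: [0-2 FREE][3-5 ALLOC][6-7 ALLOC][8-16 ALLOC][17-18 ALLOC][19-31 FREE]
Op 9: f = realloc(f, 11) -> f = 17; heap: [0-2 FREE][3-5 ALLOC][6-7 ALLOC][8-16 ALLOC][17-27 ALLOC][28-31 FREE]
Op 10: e = realloc(e, 5) -> e = 8; heap: [0-2 FREE][3-5 ALLOC][6-7 ALLOC][8-12 ALLOC][13-16 FREE][17-27 ALLOC][28-31 FREE]
Free blocks: [3 4 4] total_free=11 largest=4 -> 100*(11-4)/11 = 700/11 ≈ 63.636 -> rounds to 64

Answer: 64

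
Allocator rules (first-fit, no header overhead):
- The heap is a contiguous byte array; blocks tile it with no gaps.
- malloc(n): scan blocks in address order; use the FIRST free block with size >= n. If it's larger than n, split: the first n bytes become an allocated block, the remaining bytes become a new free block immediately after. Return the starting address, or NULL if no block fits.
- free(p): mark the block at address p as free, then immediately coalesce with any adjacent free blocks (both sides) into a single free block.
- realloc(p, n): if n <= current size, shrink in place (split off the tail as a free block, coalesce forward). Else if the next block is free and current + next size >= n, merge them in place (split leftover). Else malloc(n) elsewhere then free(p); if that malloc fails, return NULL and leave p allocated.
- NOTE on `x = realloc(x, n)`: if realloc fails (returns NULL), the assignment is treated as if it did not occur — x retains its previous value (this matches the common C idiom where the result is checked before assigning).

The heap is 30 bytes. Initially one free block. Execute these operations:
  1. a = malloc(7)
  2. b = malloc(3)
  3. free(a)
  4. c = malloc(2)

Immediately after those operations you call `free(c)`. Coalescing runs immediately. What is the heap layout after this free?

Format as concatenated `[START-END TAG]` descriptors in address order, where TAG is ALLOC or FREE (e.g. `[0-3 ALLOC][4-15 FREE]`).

Op 1: a = malloc(7) -> a = 0; heap: [0-6 ALLOC][7-29 FREE]
Op 2: b = malloc(3) -> b = 7; heap: [0-6 ALLOC][7-9 ALLOC][10-29 FREE]
Op 3: free(a) -> (freed a); heap: [0-6 FREE][7-9 ALLOC][10-29 FREE]
Op 4: c = malloc(2) -> c = 0; heap: [0-1 ALLOC][2-6 FREE][7-9 ALLOC][10-29 FREE]
free(c): c = 0 -> block [0-1 ALLOC]; mark free, coalesce with adjacent free neighbors -> [0-6 FREE][7-9 ALLOC][10-29 FREE]

Answer: [0-6 FREE][7-9 ALLOC][10-29 FREE]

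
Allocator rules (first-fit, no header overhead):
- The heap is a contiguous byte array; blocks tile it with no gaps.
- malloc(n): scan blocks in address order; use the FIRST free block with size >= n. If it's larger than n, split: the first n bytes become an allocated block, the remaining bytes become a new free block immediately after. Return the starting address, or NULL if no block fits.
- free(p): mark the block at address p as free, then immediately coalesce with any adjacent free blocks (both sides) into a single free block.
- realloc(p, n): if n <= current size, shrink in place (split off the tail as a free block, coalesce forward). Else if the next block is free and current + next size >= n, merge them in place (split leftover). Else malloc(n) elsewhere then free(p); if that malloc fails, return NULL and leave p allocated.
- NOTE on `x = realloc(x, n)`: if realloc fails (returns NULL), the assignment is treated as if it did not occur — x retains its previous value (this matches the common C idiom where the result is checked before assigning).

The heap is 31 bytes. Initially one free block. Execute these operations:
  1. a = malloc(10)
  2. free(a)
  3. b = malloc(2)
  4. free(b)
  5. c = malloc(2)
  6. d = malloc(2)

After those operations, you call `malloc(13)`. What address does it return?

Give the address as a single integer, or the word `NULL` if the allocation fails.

Answer: 4

Derivation:
Op 1: a = malloc(10) -> a = 0; heap: [0-9 ALLOC][10-30 FREE]
Op 2: free(a) -> (freed a); heap: [0-30 FREE]
Op 3: b = malloc(2) -> b = 0; heap: [0-1 ALLOC][2-30 FREE]
Op 4: free(b) -> (freed b); heap: [0-30 FREE]
Op 5: c = malloc(2) -> c = 0; heap: [0-1 ALLOC][2-30 FREE]
Op 6: d = malloc(2) -> d = 2; heap: [0-1 ALLOC][2-3 ALLOC][4-30 FREE]
malloc(13): first-fit scan over [0-1 ALLOC][2-3 ALLOC][4-30 FREE] -> 4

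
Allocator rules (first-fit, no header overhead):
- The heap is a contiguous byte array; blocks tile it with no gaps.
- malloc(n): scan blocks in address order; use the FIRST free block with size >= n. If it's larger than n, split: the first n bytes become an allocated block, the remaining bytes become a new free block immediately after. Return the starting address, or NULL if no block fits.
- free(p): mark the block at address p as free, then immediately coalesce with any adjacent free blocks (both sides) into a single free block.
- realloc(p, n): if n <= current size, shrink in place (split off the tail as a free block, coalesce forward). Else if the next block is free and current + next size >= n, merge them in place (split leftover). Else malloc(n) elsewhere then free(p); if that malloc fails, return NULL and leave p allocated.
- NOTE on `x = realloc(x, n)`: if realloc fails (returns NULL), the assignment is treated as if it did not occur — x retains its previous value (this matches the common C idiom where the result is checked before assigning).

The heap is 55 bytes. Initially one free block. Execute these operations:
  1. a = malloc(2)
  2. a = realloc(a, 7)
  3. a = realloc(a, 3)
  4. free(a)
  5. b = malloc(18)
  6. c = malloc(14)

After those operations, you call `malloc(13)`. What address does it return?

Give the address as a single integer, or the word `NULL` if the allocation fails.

Op 1: a = malloc(2) -> a = 0; heap: [0-1 ALLOC][2-54 FREE]
Op 2: a = realloc(a, 7) -> a = 0; heap: [0-6 ALLOC][7-54 FREE]
Op 3: a = realloc(a, 3) -> a = 0; heap: [0-2 ALLOC][3-54 FREE]
Op 4: free(a) -> (freed a); heap: [0-54 FREE]
Op 5: b = malloc(18) -> b = 0; heap: [0-17 ALLOC][18-54 FREE]
Op 6: c = malloc(14) -> c = 18; heap: [0-17 ALLOC][18-31 ALLOC][32-54 FREE]
malloc(13): first-fit scan over [0-17 ALLOC][18-31 ALLOC][32-54 FREE] -> 32

Answer: 32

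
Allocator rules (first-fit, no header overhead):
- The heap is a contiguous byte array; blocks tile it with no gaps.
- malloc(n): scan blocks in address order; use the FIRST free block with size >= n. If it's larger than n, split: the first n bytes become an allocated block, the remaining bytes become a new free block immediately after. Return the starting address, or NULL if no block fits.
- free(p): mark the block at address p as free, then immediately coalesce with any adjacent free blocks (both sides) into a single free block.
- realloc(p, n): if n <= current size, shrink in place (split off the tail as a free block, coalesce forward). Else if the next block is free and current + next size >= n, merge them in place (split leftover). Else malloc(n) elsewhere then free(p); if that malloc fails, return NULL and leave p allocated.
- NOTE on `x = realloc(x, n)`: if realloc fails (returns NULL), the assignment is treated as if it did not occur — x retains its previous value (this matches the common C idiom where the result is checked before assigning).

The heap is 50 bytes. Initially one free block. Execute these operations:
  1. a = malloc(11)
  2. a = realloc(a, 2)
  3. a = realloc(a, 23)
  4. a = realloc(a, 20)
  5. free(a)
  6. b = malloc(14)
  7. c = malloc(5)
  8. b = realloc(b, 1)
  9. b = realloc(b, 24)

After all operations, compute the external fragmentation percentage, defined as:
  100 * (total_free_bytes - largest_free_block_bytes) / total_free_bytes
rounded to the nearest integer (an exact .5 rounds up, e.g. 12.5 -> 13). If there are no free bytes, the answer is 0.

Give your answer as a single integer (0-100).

Answer: 33

Derivation:
Op 1: a = malloc(11) -> a = 0; heap: [0-10 ALLOC][11-49 FREE]
Op 2: a = realloc(a, 2) -> a = 0; heap: [0-1 ALLOC][2-49 FREE]
Op 3: a = realloc(a, 23) -> a = 0; heap: [0-22 ALLOC][23-49 FREE]
Op 4: a = realloc(a, 20) -> a = 0; heap: [0-19 ALLOC][20-49 FREE]
Op 5: free(a) -> (freed a); heap: [0-49 FREE]
Op 6: b = malloc(14) -> b = 0; heap: [0-13 ALLOC][14-49 FREE]
Op 7: c = malloc(5) -> c = 14; heap: [0-13 ALLOC][14-18 ALLOC][19-49 FREE]
Op 8: b = realloc(b, 1) -> b = 0; heap: [0-0 ALLOC][1-13 FREE][14-18 ALLOC][19-49 FREE]
Op 9: b = realloc(b, 24) -> b = 19; heap: [0-13 FREE][14-18 ALLOC][19-42 ALLOC][43-49 FREE]
Free blocks: [14 7] total_free=21 largest=14 -> 100*(21-14)/21 = 700/21 ≈ 33.333 -> rounds to 33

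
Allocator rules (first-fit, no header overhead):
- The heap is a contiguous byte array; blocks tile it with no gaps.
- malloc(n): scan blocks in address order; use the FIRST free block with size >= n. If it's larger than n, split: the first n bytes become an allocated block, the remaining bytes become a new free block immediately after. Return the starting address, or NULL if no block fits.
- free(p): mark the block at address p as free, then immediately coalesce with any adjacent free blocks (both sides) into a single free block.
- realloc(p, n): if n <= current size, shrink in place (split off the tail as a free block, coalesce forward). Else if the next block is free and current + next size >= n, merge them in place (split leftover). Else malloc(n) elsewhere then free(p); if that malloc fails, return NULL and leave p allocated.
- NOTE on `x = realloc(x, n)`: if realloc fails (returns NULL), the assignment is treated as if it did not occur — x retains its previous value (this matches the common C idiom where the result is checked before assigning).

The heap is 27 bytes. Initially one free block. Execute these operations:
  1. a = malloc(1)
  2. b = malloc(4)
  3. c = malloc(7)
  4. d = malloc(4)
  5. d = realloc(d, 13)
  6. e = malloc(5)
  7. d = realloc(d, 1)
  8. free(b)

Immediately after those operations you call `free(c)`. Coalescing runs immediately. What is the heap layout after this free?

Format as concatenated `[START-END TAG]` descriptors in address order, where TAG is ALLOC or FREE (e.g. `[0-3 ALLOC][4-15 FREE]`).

Op 1: a = malloc(1) -> a = 0; heap: [0-0 ALLOC][1-26 FREE]
Op 2: b = malloc(4) -> b = 1; heap: [0-0 ALLOC][1-4 ALLOC][5-26 FREE]
Op 3: c = malloc(7) -> c = 5; heap: [0-0 ALLOC][1-4 ALLOC][5-11 ALLOC][12-26 FREE]
Op 4: d = malloc(4) -> d = 12; heap: [0-0 ALLOC][1-4 ALLOC][5-11 ALLOC][12-15 ALLOC][16-26 FREE]
Op 5: d = realloc(d, 13) -> d = 12; heap: [0-0 ALLOC][1-4 ALLOC][5-11 ALLOC][12-24 ALLOC][25-26 FREE]
Op 6: e = malloc(5) -> e = NULL; heap: [0-0 ALLOC][1-4 ALLOC][5-11 ALLOC][12-24 ALLOC][25-26 FREE]
Op 7: d = realloc(d, 1) -> d = 12; heap: [0-0 ALLOC][1-4 ALLOC][5-11 ALLOC][12-12 ALLOC][13-26 FREE]
Op 8: free(b) -> (freed b); heap: [0-0 ALLOC][1-4 FREE][5-11 ALLOC][12-12 ALLOC][13-26 FREE]
free(c): c = 5 -> block [5-11 ALLOC]; mark free, coalesce with adjacent free neighbors -> [0-0 ALLOC][1-11 FREE][12-12 ALLOC][13-26 FREE]

Answer: [0-0 ALLOC][1-11 FREE][12-12 ALLOC][13-26 FREE]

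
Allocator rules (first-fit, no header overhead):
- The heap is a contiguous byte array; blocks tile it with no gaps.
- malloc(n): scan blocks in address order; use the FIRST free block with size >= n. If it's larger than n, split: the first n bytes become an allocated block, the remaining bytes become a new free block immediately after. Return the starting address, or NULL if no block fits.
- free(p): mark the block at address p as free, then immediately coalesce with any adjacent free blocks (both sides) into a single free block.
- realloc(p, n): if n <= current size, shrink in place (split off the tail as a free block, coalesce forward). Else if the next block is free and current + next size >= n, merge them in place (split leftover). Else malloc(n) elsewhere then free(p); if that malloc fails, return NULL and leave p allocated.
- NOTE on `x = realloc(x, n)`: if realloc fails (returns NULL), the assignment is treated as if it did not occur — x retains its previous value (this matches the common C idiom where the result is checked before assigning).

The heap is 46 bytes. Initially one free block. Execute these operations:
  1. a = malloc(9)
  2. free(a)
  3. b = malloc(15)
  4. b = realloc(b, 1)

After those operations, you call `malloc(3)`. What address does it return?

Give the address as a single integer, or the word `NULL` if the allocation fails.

Answer: 1

Derivation:
Op 1: a = malloc(9) -> a = 0; heap: [0-8 ALLOC][9-45 FREE]
Op 2: free(a) -> (freed a); heap: [0-45 FREE]
Op 3: b = malloc(15) -> b = 0; heap: [0-14 ALLOC][15-45 FREE]
Op 4: b = realloc(b, 1) -> b = 0; heap: [0-0 ALLOC][1-45 FREE]
malloc(3): first-fit scan over [0-0 ALLOC][1-45 FREE] -> 1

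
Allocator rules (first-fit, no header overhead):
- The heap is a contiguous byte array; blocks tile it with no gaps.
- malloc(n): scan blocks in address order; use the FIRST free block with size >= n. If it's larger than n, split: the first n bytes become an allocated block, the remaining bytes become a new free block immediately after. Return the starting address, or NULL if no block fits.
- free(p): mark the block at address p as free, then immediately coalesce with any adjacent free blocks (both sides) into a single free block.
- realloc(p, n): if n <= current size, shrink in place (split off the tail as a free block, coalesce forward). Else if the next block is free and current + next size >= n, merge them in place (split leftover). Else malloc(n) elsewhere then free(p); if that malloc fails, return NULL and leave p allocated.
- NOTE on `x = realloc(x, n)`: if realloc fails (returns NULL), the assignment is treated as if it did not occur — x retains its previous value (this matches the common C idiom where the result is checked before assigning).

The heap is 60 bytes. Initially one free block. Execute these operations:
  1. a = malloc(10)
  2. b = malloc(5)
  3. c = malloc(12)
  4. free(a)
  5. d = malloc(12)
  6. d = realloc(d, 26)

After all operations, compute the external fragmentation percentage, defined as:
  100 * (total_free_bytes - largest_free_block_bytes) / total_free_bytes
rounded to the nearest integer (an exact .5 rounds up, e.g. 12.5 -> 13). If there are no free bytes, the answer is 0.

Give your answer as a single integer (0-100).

Answer: 41

Derivation:
Op 1: a = malloc(10) -> a = 0; heap: [0-9 ALLOC][10-59 FREE]
Op 2: b = malloc(5) -> b = 10; heap: [0-9 ALLOC][10-14 ALLOC][15-59 FREE]
Op 3: c = malloc(12) -> c = 15; heap: [0-9 ALLOC][10-14 ALLOC][15-26 ALLOC][27-59 FREE]
Op 4: free(a) -> (freed a); heap: [0-9 FREE][10-14 ALLOC][15-26 ALLOC][27-59 FREE]
Op 5: d = malloc(12) -> d = 27; heap: [0-9 FREE][10-14 ALLOC][15-26 ALLOC][27-38 ALLOC][39-59 FREE]
Op 6: d = realloc(d, 26) -> d = 27; heap: [0-9 FREE][10-14 ALLOC][15-26 ALLOC][27-52 ALLOC][53-59 FREE]
Free blocks: [10 7] total_free=17 largest=10 -> 100*(17-10)/17 = 700/17 ≈ 41.176 -> rounds to 41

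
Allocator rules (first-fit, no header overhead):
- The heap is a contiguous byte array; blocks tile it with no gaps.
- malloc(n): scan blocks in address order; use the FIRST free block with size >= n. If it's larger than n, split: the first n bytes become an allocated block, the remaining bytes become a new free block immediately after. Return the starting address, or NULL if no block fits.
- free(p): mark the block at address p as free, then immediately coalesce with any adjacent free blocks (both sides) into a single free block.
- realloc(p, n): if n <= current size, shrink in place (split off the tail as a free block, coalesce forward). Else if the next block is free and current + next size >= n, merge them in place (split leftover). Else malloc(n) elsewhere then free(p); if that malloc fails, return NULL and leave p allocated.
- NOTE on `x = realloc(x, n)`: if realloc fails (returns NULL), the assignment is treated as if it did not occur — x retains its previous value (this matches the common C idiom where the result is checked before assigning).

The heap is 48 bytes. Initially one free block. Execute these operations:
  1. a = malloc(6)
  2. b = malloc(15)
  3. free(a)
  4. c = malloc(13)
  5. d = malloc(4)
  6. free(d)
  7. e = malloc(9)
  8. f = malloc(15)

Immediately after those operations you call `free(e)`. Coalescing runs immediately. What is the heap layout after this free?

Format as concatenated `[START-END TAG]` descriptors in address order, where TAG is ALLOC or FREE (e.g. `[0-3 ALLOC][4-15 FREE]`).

Answer: [0-5 FREE][6-20 ALLOC][21-33 ALLOC][34-47 FREE]

Derivation:
Op 1: a = malloc(6) -> a = 0; heap: [0-5 ALLOC][6-47 FREE]
Op 2: b = malloc(15) -> b = 6; heap: [0-5 ALLOC][6-20 ALLOC][21-47 FREE]
Op 3: free(a) -> (freed a); heap: [0-5 FREE][6-20 ALLOC][21-47 FREE]
Op 4: c = malloc(13) -> c = 21; heap: [0-5 FREE][6-20 ALLOC][21-33 ALLOC][34-47 FREE]
Op 5: d = malloc(4) -> d = 0; heap: [0-3 ALLOC][4-5 FREE][6-20 ALLOC][21-33 ALLOC][34-47 FREE]
Op 6: free(d) -> (freed d); heap: [0-5 FREE][6-20 ALLOC][21-33 ALLOC][34-47 FREE]
Op 7: e = malloc(9) -> e = 34; heap: [0-5 FREE][6-20 ALLOC][21-33 ALLOC][34-42 ALLOC][43-47 FREE]
Op 8: f = malloc(15) -> f = NULL; heap: [0-5 FREE][6-20 ALLOC][21-33 ALLOC][34-42 ALLOC][43-47 FREE]
free(e): e = 34 -> block [34-42 ALLOC]; mark free, coalesce with adjacent free neighbors -> [0-5 FREE][6-20 ALLOC][21-33 ALLOC][34-47 FREE]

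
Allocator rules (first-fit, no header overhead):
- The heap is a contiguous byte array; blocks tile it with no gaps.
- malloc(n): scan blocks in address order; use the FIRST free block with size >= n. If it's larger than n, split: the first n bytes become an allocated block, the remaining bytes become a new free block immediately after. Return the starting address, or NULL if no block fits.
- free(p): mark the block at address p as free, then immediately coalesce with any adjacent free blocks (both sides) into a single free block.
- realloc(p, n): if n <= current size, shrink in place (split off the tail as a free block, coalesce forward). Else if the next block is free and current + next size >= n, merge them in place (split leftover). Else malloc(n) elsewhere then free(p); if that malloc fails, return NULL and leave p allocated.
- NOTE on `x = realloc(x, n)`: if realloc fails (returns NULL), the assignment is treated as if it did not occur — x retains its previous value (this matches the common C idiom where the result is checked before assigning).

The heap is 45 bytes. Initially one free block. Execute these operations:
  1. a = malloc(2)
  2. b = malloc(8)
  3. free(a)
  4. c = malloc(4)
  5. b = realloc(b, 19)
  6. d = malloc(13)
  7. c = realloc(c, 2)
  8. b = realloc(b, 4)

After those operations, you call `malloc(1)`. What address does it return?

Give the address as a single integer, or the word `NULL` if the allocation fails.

Answer: 0

Derivation:
Op 1: a = malloc(2) -> a = 0; heap: [0-1 ALLOC][2-44 FREE]
Op 2: b = malloc(8) -> b = 2; heap: [0-1 ALLOC][2-9 ALLOC][10-44 FREE]
Op 3: free(a) -> (freed a); heap: [0-1 FREE][2-9 ALLOC][10-44 FREE]
Op 4: c = malloc(4) -> c = 10; heap: [0-1 FREE][2-9 ALLOC][10-13 ALLOC][14-44 FREE]
Op 5: b = realloc(b, 19) -> b = 14; heap: [0-9 FREE][10-13 ALLOC][14-32 ALLOC][33-44 FREE]
Op 6: d = malloc(13) -> d = NULL; heap: [0-9 FREE][10-13 ALLOC][14-32 ALLOC][33-44 FREE]
Op 7: c = realloc(c, 2) -> c = 10; heap: [0-9 FREE][10-11 ALLOC][12-13 FREE][14-32 ALLOC][33-44 FREE]
Op 8: b = realloc(b, 4) -> b = 14; heap: [0-9 FREE][10-11 ALLOC][12-13 FREE][14-17 ALLOC][18-44 FREE]
malloc(1): first-fit scan over [0-9 FREE][10-11 ALLOC][12-13 FREE][14-17 ALLOC][18-44 FREE] -> 0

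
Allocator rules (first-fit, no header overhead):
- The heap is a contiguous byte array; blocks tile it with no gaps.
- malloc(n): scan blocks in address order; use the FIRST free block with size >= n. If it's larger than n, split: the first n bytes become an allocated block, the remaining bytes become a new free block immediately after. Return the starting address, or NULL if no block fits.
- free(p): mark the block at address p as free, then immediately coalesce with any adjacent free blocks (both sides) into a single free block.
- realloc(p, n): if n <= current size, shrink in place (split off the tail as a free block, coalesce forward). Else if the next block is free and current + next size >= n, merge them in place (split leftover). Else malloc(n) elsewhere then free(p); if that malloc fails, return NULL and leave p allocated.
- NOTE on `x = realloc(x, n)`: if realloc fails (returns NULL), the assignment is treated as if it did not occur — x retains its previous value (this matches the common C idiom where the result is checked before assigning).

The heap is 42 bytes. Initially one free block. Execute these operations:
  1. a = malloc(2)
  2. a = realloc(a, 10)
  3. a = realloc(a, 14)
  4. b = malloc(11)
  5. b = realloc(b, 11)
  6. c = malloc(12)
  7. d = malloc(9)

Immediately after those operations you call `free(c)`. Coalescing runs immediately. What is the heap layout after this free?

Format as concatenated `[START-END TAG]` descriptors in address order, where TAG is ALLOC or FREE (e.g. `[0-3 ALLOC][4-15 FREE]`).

Op 1: a = malloc(2) -> a = 0; heap: [0-1 ALLOC][2-41 FREE]
Op 2: a = realloc(a, 10) -> a = 0; heap: [0-9 ALLOC][10-41 FREE]
Op 3: a = realloc(a, 14) -> a = 0; heap: [0-13 ALLOC][14-41 FREE]
Op 4: b = malloc(11) -> b = 14; heap: [0-13 ALLOC][14-24 ALLOC][25-41 FREE]
Op 5: b = realloc(b, 11) -> b = 14; heap: [0-13 ALLOC][14-24 ALLOC][25-41 FREE]
Op 6: c = malloc(12) -> c = 25; heap: [0-13 ALLOC][14-24 ALLOC][25-36 ALLOC][37-41 FREE]
Op 7: d = malloc(9) -> d = NULL; heap: [0-13 ALLOC][14-24 ALLOC][25-36 ALLOC][37-41 FREE]
free(c): c = 25 -> block [25-36 ALLOC]; mark free, coalesce with adjacent free neighbors -> [0-13 ALLOC][14-24 ALLOC][25-41 FREE]

Answer: [0-13 ALLOC][14-24 ALLOC][25-41 FREE]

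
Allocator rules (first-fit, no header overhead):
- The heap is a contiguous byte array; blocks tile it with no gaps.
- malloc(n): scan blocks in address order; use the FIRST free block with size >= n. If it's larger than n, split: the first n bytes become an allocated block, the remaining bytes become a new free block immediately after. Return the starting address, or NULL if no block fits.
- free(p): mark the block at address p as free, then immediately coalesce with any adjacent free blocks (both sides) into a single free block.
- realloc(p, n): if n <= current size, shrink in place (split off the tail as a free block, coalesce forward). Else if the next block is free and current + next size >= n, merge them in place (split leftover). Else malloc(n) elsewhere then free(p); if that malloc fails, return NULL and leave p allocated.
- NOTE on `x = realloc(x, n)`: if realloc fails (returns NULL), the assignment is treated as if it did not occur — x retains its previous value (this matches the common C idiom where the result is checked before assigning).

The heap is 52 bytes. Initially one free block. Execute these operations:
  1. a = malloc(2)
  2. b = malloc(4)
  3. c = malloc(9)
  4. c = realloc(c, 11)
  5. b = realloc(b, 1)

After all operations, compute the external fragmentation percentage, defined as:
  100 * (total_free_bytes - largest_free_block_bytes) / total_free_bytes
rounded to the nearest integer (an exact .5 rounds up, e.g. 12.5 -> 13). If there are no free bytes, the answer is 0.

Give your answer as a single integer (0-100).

Op 1: a = malloc(2) -> a = 0; heap: [0-1 ALLOC][2-51 FREE]
Op 2: b = malloc(4) -> b = 2; heap: [0-1 ALLOC][2-5 ALLOC][6-51 FREE]
Op 3: c = malloc(9) -> c = 6; heap: [0-1 ALLOC][2-5 ALLOC][6-14 ALLOC][15-51 FREE]
Op 4: c = realloc(c, 11) -> c = 6; heap: [0-1 ALLOC][2-5 ALLOC][6-16 ALLOC][17-51 FREE]
Op 5: b = realloc(b, 1) -> b = 2; heap: [0-1 ALLOC][2-2 ALLOC][3-5 FREE][6-16 ALLOC][17-51 FREE]
Free blocks: [3 35] total_free=38 largest=35 -> 100*(38-35)/38 = 300/38 ≈ 7.895 -> rounds to 8

Answer: 8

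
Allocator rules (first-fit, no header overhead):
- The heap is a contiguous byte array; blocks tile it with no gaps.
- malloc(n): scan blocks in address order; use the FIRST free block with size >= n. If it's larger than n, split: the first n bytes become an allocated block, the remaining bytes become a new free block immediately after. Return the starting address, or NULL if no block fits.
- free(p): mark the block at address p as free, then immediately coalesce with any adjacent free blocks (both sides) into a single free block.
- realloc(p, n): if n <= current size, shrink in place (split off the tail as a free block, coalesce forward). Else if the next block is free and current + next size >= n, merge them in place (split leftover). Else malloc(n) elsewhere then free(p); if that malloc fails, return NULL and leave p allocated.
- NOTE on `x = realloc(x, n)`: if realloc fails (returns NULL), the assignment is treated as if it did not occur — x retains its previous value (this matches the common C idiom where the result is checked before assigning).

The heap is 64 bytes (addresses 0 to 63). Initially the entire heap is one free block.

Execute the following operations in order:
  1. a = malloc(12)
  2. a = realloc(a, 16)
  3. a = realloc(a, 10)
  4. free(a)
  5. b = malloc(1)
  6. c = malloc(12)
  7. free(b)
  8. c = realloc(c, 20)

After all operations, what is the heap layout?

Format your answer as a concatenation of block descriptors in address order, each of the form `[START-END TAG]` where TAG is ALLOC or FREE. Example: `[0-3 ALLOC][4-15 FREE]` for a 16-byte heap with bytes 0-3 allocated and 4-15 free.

Op 1: a = malloc(12) -> a = 0; heap: [0-11 ALLOC][12-63 FREE]
Op 2: a = realloc(a, 16) -> a = 0; heap: [0-15 ALLOC][16-63 FREE]
Op 3: a = realloc(a, 10) -> a = 0; heap: [0-9 ALLOC][10-63 FREE]
Op 4: free(a) -> (freed a); heap: [0-63 FREE]
Op 5: b = malloc(1) -> b = 0; heap: [0-0 ALLOC][1-63 FREE]
Op 6: c = malloc(12) -> c = 1; heap: [0-0 ALLOC][1-12 ALLOC][13-63 FREE]
Op 7: free(b) -> (freed b); heap: [0-0 FREE][1-12 ALLOC][13-63 FREE]
Op 8: c = realloc(c, 20) -> c = 1; heap: [0-0 FREE][1-20 ALLOC][21-63 FREE]

Answer: [0-0 FREE][1-20 ALLOC][21-63 FREE]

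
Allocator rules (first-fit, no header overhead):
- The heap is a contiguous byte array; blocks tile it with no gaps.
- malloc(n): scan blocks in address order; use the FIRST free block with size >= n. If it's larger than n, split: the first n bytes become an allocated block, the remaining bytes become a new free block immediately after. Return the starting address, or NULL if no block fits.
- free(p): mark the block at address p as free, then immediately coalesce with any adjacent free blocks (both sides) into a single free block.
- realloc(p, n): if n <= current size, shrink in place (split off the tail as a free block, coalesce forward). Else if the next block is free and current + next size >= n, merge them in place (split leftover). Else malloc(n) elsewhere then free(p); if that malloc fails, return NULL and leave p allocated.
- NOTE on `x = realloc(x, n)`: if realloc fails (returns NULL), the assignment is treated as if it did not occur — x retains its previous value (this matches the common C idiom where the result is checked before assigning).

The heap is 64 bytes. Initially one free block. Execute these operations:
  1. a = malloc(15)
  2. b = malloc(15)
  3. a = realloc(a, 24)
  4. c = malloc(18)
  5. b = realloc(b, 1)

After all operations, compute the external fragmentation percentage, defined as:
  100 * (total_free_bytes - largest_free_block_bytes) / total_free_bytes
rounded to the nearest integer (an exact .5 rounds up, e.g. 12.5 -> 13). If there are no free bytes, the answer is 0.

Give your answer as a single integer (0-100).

Answer: 62

Derivation:
Op 1: a = malloc(15) -> a = 0; heap: [0-14 ALLOC][15-63 FREE]
Op 2: b = malloc(15) -> b = 15; heap: [0-14 ALLOC][15-29 ALLOC][30-63 FREE]
Op 3: a = realloc(a, 24) -> a = 30; heap: [0-14 FREE][15-29 ALLOC][30-53 ALLOC][54-63 FREE]
Op 4: c = malloc(18) -> c = NULL; heap: [0-14 FREE][15-29 ALLOC][30-53 ALLOC][54-63 FREE]
Op 5: b = realloc(b, 1) -> b = 15; heap: [0-14 FREE][15-15 ALLOC][16-29 FREE][30-53 ALLOC][54-63 FREE]
Free blocks: [15 14 10] total_free=39 largest=15 -> 100*(39-15)/39 = 2400/39 ≈ 61.538 -> rounds to 62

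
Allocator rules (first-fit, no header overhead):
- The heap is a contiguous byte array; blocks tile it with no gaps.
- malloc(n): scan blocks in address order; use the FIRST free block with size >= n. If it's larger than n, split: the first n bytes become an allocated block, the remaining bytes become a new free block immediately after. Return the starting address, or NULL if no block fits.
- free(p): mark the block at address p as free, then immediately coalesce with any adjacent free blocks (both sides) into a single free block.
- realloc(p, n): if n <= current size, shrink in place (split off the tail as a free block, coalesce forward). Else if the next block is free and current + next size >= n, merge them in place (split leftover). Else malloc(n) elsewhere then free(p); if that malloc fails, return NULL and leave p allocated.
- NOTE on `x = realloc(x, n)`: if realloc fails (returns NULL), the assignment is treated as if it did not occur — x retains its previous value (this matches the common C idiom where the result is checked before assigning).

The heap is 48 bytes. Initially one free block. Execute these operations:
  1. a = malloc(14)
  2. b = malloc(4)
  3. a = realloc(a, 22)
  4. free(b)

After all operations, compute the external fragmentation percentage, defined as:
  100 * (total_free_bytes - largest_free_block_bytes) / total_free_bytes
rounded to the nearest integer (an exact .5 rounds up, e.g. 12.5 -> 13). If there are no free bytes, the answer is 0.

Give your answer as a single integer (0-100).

Op 1: a = malloc(14) -> a = 0; heap: [0-13 ALLOC][14-47 FREE]
Op 2: b = malloc(4) -> b = 14; heap: [0-13 ALLOC][14-17 ALLOC][18-47 FREE]
Op 3: a = realloc(a, 22) -> a = 18; heap: [0-13 FREE][14-17 ALLOC][18-39 ALLOC][40-47 FREE]
Op 4: free(b) -> (freed b); heap: [0-17 FREE][18-39 ALLOC][40-47 FREE]
Free blocks: [18 8] total_free=26 largest=18 -> 100*(26-18)/26 = 800/26 ≈ 30.769 -> rounds to 31

Answer: 31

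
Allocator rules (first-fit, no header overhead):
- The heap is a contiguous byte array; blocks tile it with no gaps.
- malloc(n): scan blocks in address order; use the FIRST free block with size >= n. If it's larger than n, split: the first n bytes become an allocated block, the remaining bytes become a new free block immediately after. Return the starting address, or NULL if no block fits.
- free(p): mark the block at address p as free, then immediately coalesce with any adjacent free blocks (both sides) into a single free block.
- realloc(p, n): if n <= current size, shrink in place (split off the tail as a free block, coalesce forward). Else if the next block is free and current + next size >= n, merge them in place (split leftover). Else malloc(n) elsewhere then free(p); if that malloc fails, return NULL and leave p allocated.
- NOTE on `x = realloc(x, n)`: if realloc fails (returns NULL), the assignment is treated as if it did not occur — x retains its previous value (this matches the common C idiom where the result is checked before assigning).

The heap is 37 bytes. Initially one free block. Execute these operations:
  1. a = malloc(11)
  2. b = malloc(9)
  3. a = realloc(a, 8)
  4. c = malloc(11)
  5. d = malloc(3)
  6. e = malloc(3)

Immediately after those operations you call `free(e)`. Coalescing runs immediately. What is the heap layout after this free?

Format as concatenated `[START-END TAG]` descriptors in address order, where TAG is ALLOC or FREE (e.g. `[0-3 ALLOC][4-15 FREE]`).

Op 1: a = malloc(11) -> a = 0; heap: [0-10 ALLOC][11-36 FREE]
Op 2: b = malloc(9) -> b = 11; heap: [0-10 ALLOC][11-19 ALLOC][20-36 FREE]
Op 3: a = realloc(a, 8) -> a = 0; heap: [0-7 ALLOC][8-10 FREE][11-19 ALLOC][20-36 FREE]
Op 4: c = malloc(11) -> c = 20; heap: [0-7 ALLOC][8-10 FREE][11-19 ALLOC][20-30 ALLOC][31-36 FREE]
Op 5: d = malloc(3) -> d = 8; heap: [0-7 ALLOC][8-10 ALLOC][11-19 ALLOC][20-30 ALLOC][31-36 FREE]
Op 6: e = malloc(3) -> e = 31; heap: [0-7 ALLOC][8-10 ALLOC][11-19 ALLOC][20-30 ALLOC][31-33 ALLOC][34-36 FREE]
free(e): e = 31 -> block [31-33 ALLOC]; mark free, coalesce with adjacent free neighbors -> [0-7 ALLOC][8-10 ALLOC][11-19 ALLOC][20-30 ALLOC][31-36 FREE]

Answer: [0-7 ALLOC][8-10 ALLOC][11-19 ALLOC][20-30 ALLOC][31-36 FREE]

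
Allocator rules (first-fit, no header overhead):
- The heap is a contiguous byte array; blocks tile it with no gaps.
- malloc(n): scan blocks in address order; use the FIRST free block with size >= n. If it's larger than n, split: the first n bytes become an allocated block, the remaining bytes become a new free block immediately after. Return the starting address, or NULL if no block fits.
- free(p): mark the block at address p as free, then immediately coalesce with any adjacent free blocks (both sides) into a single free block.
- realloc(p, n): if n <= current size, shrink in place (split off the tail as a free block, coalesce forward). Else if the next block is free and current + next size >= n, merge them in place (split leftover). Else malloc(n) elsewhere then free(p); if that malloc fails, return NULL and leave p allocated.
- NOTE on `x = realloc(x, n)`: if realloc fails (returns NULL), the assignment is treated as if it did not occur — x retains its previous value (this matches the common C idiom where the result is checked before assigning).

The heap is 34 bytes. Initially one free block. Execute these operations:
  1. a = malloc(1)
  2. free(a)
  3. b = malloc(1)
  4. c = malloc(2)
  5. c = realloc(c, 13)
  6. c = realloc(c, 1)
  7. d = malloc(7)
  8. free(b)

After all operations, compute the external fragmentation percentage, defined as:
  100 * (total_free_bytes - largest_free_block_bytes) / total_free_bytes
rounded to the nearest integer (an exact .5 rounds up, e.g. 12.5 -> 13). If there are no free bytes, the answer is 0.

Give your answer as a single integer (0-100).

Op 1: a = malloc(1) -> a = 0; heap: [0-0 ALLOC][1-33 FREE]
Op 2: free(a) -> (freed a); heap: [0-33 FREE]
Op 3: b = malloc(1) -> b = 0; heap: [0-0 ALLOC][1-33 FREE]
Op 4: c = malloc(2) -> c = 1; heap: [0-0 ALLOC][1-2 ALLOC][3-33 FREE]
Op 5: c = realloc(c, 13) -> c = 1; heap: [0-0 ALLOC][1-13 ALLOC][14-33 FREE]
Op 6: c = realloc(c, 1) -> c = 1; heap: [0-0 ALLOC][1-1 ALLOC][2-33 FREE]
Op 7: d = malloc(7) -> d = 2; heap: [0-0 ALLOC][1-1 ALLOC][2-8 ALLOC][9-33 FREE]
Op 8: free(b) -> (freed b); heap: [0-0 FREE][1-1 ALLOC][2-8 ALLOC][9-33 FREE]
Free blocks: [1 25] total_free=26 largest=25 -> 100*(26-25)/26 = 100/26 ≈ 3.846 -> rounds to 4

Answer: 4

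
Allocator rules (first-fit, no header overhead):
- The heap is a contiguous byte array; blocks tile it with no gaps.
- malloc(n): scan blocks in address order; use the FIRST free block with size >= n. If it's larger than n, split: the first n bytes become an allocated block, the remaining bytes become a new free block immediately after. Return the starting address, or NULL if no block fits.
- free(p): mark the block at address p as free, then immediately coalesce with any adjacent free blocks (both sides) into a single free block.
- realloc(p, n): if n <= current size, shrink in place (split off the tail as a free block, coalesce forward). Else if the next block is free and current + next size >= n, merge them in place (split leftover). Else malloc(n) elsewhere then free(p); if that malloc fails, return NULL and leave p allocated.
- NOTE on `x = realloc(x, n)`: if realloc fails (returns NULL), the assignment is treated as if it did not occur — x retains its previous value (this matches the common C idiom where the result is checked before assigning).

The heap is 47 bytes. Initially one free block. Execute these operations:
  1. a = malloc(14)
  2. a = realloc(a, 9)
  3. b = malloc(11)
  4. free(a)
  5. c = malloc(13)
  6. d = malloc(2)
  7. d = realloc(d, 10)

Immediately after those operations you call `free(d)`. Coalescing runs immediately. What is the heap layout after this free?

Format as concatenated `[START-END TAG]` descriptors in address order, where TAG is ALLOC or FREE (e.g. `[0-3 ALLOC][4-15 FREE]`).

Answer: [0-8 FREE][9-19 ALLOC][20-32 ALLOC][33-46 FREE]

Derivation:
Op 1: a = malloc(14) -> a = 0; heap: [0-13 ALLOC][14-46 FREE]
Op 2: a = realloc(a, 9) -> a = 0; heap: [0-8 ALLOC][9-46 FREE]
Op 3: b = malloc(11) -> b = 9; heap: [0-8 ALLOC][9-19 ALLOC][20-46 FREE]
Op 4: free(a) -> (freed a); heap: [0-8 FREE][9-19 ALLOC][20-46 FREE]
Op 5: c = malloc(13) -> c = 20; heap: [0-8 FREE][9-19 ALLOC][20-32 ALLOC][33-46 FREE]
Op 6: d = malloc(2) -> d = 0; heap: [0-1 ALLOC][2-8 FREE][9-19 ALLOC][20-32 ALLOC][33-46 FREE]
Op 7: d = realloc(d, 10) -> d = 33; heap: [0-8 FREE][9-19 ALLOC][20-32 ALLOC][33-42 ALLOC][43-46 FREE]
free(d): d = 33 -> block [33-42 ALLOC]; mark free, coalesce with adjacent free neighbors -> [0-8 FREE][9-19 ALLOC][20-32 ALLOC][33-46 FREE]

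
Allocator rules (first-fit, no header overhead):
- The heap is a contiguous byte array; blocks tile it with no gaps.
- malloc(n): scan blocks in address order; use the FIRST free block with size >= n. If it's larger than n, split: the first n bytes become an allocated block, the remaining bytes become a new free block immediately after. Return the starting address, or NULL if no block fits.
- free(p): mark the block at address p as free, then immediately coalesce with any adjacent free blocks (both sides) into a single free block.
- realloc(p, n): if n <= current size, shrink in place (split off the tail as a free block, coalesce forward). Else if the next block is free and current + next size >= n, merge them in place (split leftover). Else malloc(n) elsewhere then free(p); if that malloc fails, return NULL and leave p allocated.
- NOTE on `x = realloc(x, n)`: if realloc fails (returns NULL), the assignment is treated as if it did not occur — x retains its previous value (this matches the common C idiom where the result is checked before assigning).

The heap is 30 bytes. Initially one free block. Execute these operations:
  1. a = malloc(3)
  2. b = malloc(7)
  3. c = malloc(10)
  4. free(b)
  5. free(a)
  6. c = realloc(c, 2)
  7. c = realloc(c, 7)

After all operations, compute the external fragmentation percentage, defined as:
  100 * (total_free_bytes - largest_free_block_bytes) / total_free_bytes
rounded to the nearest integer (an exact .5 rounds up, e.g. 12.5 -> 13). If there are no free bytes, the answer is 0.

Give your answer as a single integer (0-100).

Op 1: a = malloc(3) -> a = 0; heap: [0-2 ALLOC][3-29 FREE]
Op 2: b = malloc(7) -> b = 3; heap: [0-2 ALLOC][3-9 ALLOC][10-29 FREE]
Op 3: c = malloc(10) -> c = 10; heap: [0-2 ALLOC][3-9 ALLOC][10-19 ALLOC][20-29 FREE]
Op 4: free(b) -> (freed b); heap: [0-2 ALLOC][3-9 FREE][10-19 ALLOC][20-29 FREE]
Op 5: free(a) -> (freed a); heap: [0-9 FREE][10-19 ALLOC][20-29 FREE]
Op 6: c = realloc(c, 2) -> c = 10; heap: [0-9 FREE][10-11 ALLOC][12-29 FREE]
Op 7: c = realloc(c, 7) -> c = 10; heap: [0-9 FREE][10-16 ALLOC][17-29 FREE]
Free blocks: [10 13] total_free=23 largest=13 -> 100*(23-13)/23 = 1000/23 ≈ 43.478 -> rounds to 43

Answer: 43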